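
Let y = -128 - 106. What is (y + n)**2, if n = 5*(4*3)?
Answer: 30276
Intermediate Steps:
n = 60 (n = 5*12 = 60)
y = -234
(y + n)**2 = (-234 + 60)**2 = (-174)**2 = 30276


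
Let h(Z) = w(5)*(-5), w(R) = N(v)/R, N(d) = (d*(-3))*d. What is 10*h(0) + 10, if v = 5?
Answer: 760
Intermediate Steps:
N(d) = -3*d² (N(d) = (-3*d)*d = -3*d²)
w(R) = -75/R (w(R) = (-3*5²)/R = (-3*25)/R = -75/R)
h(Z) = 75 (h(Z) = -75/5*(-5) = -75*⅕*(-5) = -15*(-5) = 75)
10*h(0) + 10 = 10*75 + 10 = 750 + 10 = 760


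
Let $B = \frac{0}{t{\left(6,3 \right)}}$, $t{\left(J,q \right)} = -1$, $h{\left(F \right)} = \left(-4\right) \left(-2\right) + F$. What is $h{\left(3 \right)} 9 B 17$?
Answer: $0$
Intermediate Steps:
$h{\left(F \right)} = 8 + F$
$B = 0$ ($B = \frac{0}{-1} = 0 \left(-1\right) = 0$)
$h{\left(3 \right)} 9 B 17 = \left(8 + 3\right) 9 \cdot 0 \cdot 17 = 11 \cdot 9 \cdot 0 \cdot 17 = 99 \cdot 0 \cdot 17 = 0 \cdot 17 = 0$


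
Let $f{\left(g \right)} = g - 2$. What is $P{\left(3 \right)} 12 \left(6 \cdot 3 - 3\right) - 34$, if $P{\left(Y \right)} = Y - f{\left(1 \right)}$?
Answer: $686$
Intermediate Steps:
$f{\left(g \right)} = -2 + g$
$P{\left(Y \right)} = 1 + Y$ ($P{\left(Y \right)} = Y - \left(-2 + 1\right) = Y - -1 = Y + 1 = 1 + Y$)
$P{\left(3 \right)} 12 \left(6 \cdot 3 - 3\right) - 34 = \left(1 + 3\right) 12 \left(6 \cdot 3 - 3\right) - 34 = 4 \cdot 12 \left(18 - 3\right) - 34 = 4 \cdot 12 \cdot 15 - 34 = 4 \cdot 180 - 34 = 720 - 34 = 686$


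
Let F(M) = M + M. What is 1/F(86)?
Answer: 1/172 ≈ 0.0058140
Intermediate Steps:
F(M) = 2*M
1/F(86) = 1/(2*86) = 1/172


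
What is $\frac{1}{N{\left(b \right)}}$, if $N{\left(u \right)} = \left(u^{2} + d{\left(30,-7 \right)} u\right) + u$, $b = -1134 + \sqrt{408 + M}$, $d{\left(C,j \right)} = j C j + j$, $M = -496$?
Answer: $\frac{i}{4 \left(- 93577 i + 402 \sqrt{22}\right)} \approx -2.6705 \cdot 10^{-6} + 5.381 \cdot 10^{-8} i$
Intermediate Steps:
$d{\left(C,j \right)} = j + C j^{2}$ ($d{\left(C,j \right)} = C j j + j = C j^{2} + j = j + C j^{2}$)
$b = -1134 + 2 i \sqrt{22}$ ($b = -1134 + \sqrt{408 - 496} = -1134 + \sqrt{-88} = -1134 + 2 i \sqrt{22} \approx -1134.0 + 9.3808 i$)
$N{\left(u \right)} = u^{2} + 1464 u$ ($N{\left(u \right)} = \left(u^{2} + - 7 \left(1 + 30 \left(-7\right)\right) u\right) + u = \left(u^{2} + - 7 \left(1 - 210\right) u\right) + u = \left(u^{2} + \left(-7\right) \left(-209\right) u\right) + u = \left(u^{2} + 1463 u\right) + u = u^{2} + 1464 u$)
$\frac{1}{N{\left(b \right)}} = \frac{1}{\left(-1134 + 2 i \sqrt{22}\right) \left(1464 - \left(1134 - 2 i \sqrt{22}\right)\right)} = \frac{1}{\left(-1134 + 2 i \sqrt{22}\right) \left(330 + 2 i \sqrt{22}\right)}$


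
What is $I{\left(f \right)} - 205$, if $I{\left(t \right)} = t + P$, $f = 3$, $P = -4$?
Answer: $-206$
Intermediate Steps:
$I{\left(t \right)} = -4 + t$ ($I{\left(t \right)} = t - 4 = -4 + t$)
$I{\left(f \right)} - 205 = \left(-4 + 3\right) - 205 = -1 - 205 = -206$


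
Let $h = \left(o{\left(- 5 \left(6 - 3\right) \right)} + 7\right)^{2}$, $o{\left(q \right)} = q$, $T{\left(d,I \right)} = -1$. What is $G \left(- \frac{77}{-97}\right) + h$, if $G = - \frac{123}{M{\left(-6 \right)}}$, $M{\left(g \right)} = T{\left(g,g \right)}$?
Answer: $\frac{15679}{97} \approx 161.64$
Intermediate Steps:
$M{\left(g \right)} = -1$
$G = 123$ ($G = - \frac{123}{-1} = \left(-123\right) \left(-1\right) = 123$)
$h = 64$ ($h = \left(- 5 \left(6 - 3\right) + 7\right)^{2} = \left(\left(-5\right) 3 + 7\right)^{2} = \left(-15 + 7\right)^{2} = \left(-8\right)^{2} = 64$)
$G \left(- \frac{77}{-97}\right) + h = 123 \left(- \frac{77}{-97}\right) + 64 = 123 \left(\left(-77\right) \left(- \frac{1}{97}\right)\right) + 64 = 123 \cdot \frac{77}{97} + 64 = \frac{9471}{97} + 64 = \frac{15679}{97}$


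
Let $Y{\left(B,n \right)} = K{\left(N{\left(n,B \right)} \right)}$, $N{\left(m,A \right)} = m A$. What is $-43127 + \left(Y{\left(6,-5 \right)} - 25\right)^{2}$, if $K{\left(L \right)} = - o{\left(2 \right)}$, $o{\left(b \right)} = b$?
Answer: $-42398$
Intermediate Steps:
$N{\left(m,A \right)} = A m$
$K{\left(L \right)} = -2$ ($K{\left(L \right)} = \left(-1\right) 2 = -2$)
$Y{\left(B,n \right)} = -2$
$-43127 + \left(Y{\left(6,-5 \right)} - 25\right)^{2} = -43127 + \left(-2 - 25\right)^{2} = -43127 + \left(-27\right)^{2} = -43127 + 729 = -42398$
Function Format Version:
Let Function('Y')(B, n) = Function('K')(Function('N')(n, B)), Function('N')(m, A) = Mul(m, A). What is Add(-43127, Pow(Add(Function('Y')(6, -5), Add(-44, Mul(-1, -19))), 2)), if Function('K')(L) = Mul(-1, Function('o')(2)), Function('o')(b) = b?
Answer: -42398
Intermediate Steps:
Function('N')(m, A) = Mul(A, m)
Function('K')(L) = -2 (Function('K')(L) = Mul(-1, 2) = -2)
Function('Y')(B, n) = -2
Add(-43127, Pow(Add(Function('Y')(6, -5), Add(-44, Mul(-1, -19))), 2)) = Add(-43127, Pow(Add(-2, Add(-44, Mul(-1, -19))), 2)) = Add(-43127, Pow(Add(-2, Add(-44, 19)), 2)) = Add(-43127, Pow(Add(-2, -25), 2)) = Add(-43127, Pow(-27, 2)) = Add(-43127, 729) = -42398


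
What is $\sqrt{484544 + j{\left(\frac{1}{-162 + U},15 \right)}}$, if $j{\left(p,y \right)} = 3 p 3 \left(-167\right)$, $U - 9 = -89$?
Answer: $\frac{\sqrt{234522302}}{22} \approx 696.1$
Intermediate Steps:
$U = -80$ ($U = 9 - 89 = -80$)
$j{\left(p,y \right)} = - 1503 p$ ($j{\left(p,y \right)} = 9 p \left(-167\right) = - 1503 p$)
$\sqrt{484544 + j{\left(\frac{1}{-162 + U},15 \right)}} = \sqrt{484544 - \frac{1503}{-162 - 80}} = \sqrt{484544 - \frac{1503}{-242}} = \sqrt{484544 - - \frac{1503}{242}} = \sqrt{484544 + \frac{1503}{242}} = \sqrt{\frac{117261151}{242}} = \frac{\sqrt{234522302}}{22}$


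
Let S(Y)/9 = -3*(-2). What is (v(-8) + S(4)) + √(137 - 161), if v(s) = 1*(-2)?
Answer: 52 + 2*I*√6 ≈ 52.0 + 4.899*I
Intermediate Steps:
S(Y) = 54 (S(Y) = 9*(-3*(-2)) = 9*6 = 54)
v(s) = -2
(v(-8) + S(4)) + √(137 - 161) = (-2 + 54) + √(137 - 161) = 52 + √(-24) = 52 + 2*I*√6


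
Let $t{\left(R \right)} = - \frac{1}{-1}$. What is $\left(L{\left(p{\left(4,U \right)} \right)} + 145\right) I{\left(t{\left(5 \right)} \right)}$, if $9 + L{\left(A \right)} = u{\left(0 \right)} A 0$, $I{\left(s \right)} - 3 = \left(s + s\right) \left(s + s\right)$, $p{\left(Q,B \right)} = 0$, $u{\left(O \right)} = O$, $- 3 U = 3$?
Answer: $952$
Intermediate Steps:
$U = -1$ ($U = \left(- \frac{1}{3}\right) 3 = -1$)
$t{\left(R \right)} = 1$ ($t{\left(R \right)} = \left(-1\right) \left(-1\right) = 1$)
$I{\left(s \right)} = 3 + 4 s^{2}$ ($I{\left(s \right)} = 3 + \left(s + s\right) \left(s + s\right) = 3 + 2 s 2 s = 3 + 4 s^{2}$)
$L{\left(A \right)} = -9$ ($L{\left(A \right)} = -9 + 0 A 0 = -9 + 0 \cdot 0 = -9 + 0 = -9$)
$\left(L{\left(p{\left(4,U \right)} \right)} + 145\right) I{\left(t{\left(5 \right)} \right)} = \left(-9 + 145\right) \left(3 + 4 \cdot 1^{2}\right) = 136 \left(3 + 4 \cdot 1\right) = 136 \left(3 + 4\right) = 136 \cdot 7 = 952$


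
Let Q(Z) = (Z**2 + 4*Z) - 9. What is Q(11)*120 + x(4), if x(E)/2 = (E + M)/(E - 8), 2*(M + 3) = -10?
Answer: 18722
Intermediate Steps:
M = -8 (M = -3 + (1/2)*(-10) = -3 - 5 = -8)
x(E) = 2 (x(E) = 2*((E - 8)/(E - 8)) = 2*((-8 + E)/(-8 + E)) = 2*1 = 2)
Q(Z) = -9 + Z**2 + 4*Z
Q(11)*120 + x(4) = (-9 + 11**2 + 4*11)*120 + 2 = (-9 + 121 + 44)*120 + 2 = 156*120 + 2 = 18720 + 2 = 18722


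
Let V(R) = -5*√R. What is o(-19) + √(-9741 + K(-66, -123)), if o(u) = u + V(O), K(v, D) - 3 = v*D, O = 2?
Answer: -19 - 5*√2 + 18*I*√5 ≈ -26.071 + 40.249*I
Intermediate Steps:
K(v, D) = 3 + D*v (K(v, D) = 3 + v*D = 3 + D*v)
o(u) = u - 5*√2
o(-19) + √(-9741 + K(-66, -123)) = (-19 - 5*√2) + √(-9741 + (3 - 123*(-66))) = (-19 - 5*√2) + √(-9741 + (3 + 8118)) = (-19 - 5*√2) + √(-9741 + 8121) = (-19 - 5*√2) + √(-1620) = (-19 - 5*√2) + 18*I*√5 = -19 - 5*√2 + 18*I*√5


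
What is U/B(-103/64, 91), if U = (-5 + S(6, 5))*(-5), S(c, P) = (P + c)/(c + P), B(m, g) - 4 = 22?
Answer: 10/13 ≈ 0.76923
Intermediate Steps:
B(m, g) = 26 (B(m, g) = 4 + 22 = 26)
S(c, P) = 1 (S(c, P) = (P + c)/(P + c) = 1)
U = 20 (U = (-5 + 1)*(-5) = -4*(-5) = 20)
U/B(-103/64, 91) = 20/26 = (1/26)*20 = 10/13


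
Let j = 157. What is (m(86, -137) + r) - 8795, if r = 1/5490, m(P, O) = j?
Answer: -47422619/5490 ≈ -8638.0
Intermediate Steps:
m(P, O) = 157
r = 1/5490 ≈ 0.00018215
(m(86, -137) + r) - 8795 = (157 + 1/5490) - 8795 = 861931/5490 - 8795 = -47422619/5490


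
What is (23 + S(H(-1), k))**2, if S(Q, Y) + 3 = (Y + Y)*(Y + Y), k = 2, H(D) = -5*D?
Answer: 1296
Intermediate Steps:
S(Q, Y) = -3 + 4*Y**2 (S(Q, Y) = -3 + (Y + Y)*(Y + Y) = -3 + (2*Y)*(2*Y) = -3 + 4*Y**2)
(23 + S(H(-1), k))**2 = (23 + (-3 + 4*2**2))**2 = (23 + (-3 + 4*4))**2 = (23 + (-3 + 16))**2 = (23 + 13)**2 = 36**2 = 1296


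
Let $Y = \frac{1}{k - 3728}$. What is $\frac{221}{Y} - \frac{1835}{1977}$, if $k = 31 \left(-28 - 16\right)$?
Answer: $- \frac{2224783199}{1977} \approx -1.1253 \cdot 10^{6}$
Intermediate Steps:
$k = -1364$ ($k = 31 \left(-44\right) = -1364$)
$Y = - \frac{1}{5092}$ ($Y = \frac{1}{-1364 - 3728} = \frac{1}{-5092} = - \frac{1}{5092} \approx -0.00019639$)
$\frac{221}{Y} - \frac{1835}{1977} = \frac{221}{- \frac{1}{5092}} - \frac{1835}{1977} = 221 \left(-5092\right) - \frac{1835}{1977} = -1125332 - \frac{1835}{1977} = - \frac{2224783199}{1977}$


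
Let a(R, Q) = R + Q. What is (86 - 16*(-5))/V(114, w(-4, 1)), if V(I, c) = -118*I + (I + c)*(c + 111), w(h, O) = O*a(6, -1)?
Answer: 83/176 ≈ 0.47159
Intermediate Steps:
a(R, Q) = Q + R
w(h, O) = 5*O (w(h, O) = O*(-1 + 6) = O*5 = 5*O)
V(I, c) = -118*I + (111 + c)*(I + c) (V(I, c) = -118*I + (I + c)*(111 + c) = -118*I + (111 + c)*(I + c))
(86 - 16*(-5))/V(114, w(-4, 1)) = (86 - 16*(-5))/((5*1)**2 - 7*114 + 111*(5*1) + 114*(5*1)) = (86 + 80)/(5**2 - 798 + 111*5 + 114*5) = 166/(25 - 798 + 555 + 570) = 166/352 = 166*(1/352) = 83/176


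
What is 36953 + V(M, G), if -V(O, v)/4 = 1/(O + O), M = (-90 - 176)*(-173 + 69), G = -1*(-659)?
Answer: 511133895/13832 ≈ 36953.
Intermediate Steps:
G = 659
M = 27664 (M = -266*(-104) = 27664)
V(O, v) = -2/O (V(O, v) = -4/(O + O) = -4*1/(2*O) = -2/O)
36953 + V(M, G) = 36953 - 2/27664 = 36953 - 2*1/27664 = 36953 - 1/13832 = 511133895/13832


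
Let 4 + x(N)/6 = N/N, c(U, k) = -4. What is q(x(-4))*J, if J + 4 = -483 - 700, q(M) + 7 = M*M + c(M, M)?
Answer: -371531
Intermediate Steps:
x(N) = -18 (x(N) = -24 + 6*(N/N) = -24 + 6*1 = -24 + 6 = -18)
q(M) = -11 + M² (q(M) = -7 + (M*M - 4) = -7 + (M² - 4) = -7 + (-4 + M²) = -11 + M²)
J = -1187 (J = -4 + (-483 - 700) = -4 - 1183 = -1187)
q(x(-4))*J = (-11 + (-18)²)*(-1187) = (-11 + 324)*(-1187) = 313*(-1187) = -371531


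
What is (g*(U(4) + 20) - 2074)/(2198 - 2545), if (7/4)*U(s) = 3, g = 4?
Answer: 13910/2429 ≈ 5.7266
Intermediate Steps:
U(s) = 12/7 (U(s) = (4/7)*3 = 12/7)
(g*(U(4) + 20) - 2074)/(2198 - 2545) = (4*(12/7 + 20) - 2074)/(2198 - 2545) = (4*(152/7) - 2074)/(-347) = (608/7 - 2074)*(-1/347) = -13910/7*(-1/347) = 13910/2429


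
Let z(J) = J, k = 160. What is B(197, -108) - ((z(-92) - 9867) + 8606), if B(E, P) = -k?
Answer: 1193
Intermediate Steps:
B(E, P) = -160 (B(E, P) = -1*160 = -160)
B(197, -108) - ((z(-92) - 9867) + 8606) = -160 - ((-92 - 9867) + 8606) = -160 - (-9959 + 8606) = -160 - 1*(-1353) = -160 + 1353 = 1193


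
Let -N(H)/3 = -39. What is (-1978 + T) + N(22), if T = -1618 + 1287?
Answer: -2192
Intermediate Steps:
N(H) = 117 (N(H) = -3*(-39) = 117)
T = -331
(-1978 + T) + N(22) = (-1978 - 331) + 117 = -2309 + 117 = -2192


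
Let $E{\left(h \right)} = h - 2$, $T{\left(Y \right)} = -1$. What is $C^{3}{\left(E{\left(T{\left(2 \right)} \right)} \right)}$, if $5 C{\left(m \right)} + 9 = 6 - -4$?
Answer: $\frac{1}{125} \approx 0.008$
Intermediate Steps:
$E{\left(h \right)} = -2 + h$
$C{\left(m \right)} = \frac{1}{5}$ ($C{\left(m \right)} = - \frac{9}{5} + \frac{6 - -4}{5} = - \frac{9}{5} + \frac{6 + 4}{5} = - \frac{9}{5} + \frac{1}{5} \cdot 10 = - \frac{9}{5} + 2 = \frac{1}{5}$)
$C^{3}{\left(E{\left(T{\left(2 \right)} \right)} \right)} = \left(\frac{1}{5}\right)^{3} = \frac{1}{125}$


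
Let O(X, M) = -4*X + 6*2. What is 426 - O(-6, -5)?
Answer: 390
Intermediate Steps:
O(X, M) = 12 - 4*X (O(X, M) = -4*X + 12 = 12 - 4*X)
426 - O(-6, -5) = 426 - (12 - 4*(-6)) = 426 - (12 + 24) = 426 - 1*36 = 426 - 36 = 390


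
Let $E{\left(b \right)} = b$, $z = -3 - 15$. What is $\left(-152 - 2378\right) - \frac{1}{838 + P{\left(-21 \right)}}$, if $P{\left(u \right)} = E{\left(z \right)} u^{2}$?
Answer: $- \frac{17962999}{7100} \approx -2530.0$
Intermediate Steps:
$z = -18$ ($z = -3 - 15 = -18$)
$P{\left(u \right)} = - 18 u^{2}$
$\left(-152 - 2378\right) - \frac{1}{838 + P{\left(-21 \right)}} = \left(-152 - 2378\right) - \frac{1}{838 - 18 \left(-21\right)^{2}} = -2530 - \frac{1}{838 - 7938} = -2530 - \frac{1}{-7100} = -2530 - - \frac{1}{7100} = -2530 + \frac{1}{7100} = - \frac{17962999}{7100}$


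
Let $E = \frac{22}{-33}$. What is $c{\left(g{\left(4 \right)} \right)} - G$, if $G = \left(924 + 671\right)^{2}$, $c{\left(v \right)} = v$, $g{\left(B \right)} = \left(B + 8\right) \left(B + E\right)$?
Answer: $-2543985$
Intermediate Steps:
$E = - \frac{2}{3}$ ($E = 22 \left(- \frac{1}{33}\right) = - \frac{2}{3} \approx -0.66667$)
$g{\left(B \right)} = \left(8 + B\right) \left(- \frac{2}{3} + B\right)$ ($g{\left(B \right)} = \left(B + 8\right) \left(B - \frac{2}{3}\right) = \left(8 + B\right) \left(- \frac{2}{3} + B\right)$)
$G = 2544025$ ($G = 1595^{2} = 2544025$)
$c{\left(g{\left(4 \right)} \right)} - G = \left(- \frac{16}{3} + 4^{2} + \frac{22}{3} \cdot 4\right) - 2544025 = \left(- \frac{16}{3} + 16 + \frac{88}{3}\right) - 2544025 = 40 - 2544025 = -2543985$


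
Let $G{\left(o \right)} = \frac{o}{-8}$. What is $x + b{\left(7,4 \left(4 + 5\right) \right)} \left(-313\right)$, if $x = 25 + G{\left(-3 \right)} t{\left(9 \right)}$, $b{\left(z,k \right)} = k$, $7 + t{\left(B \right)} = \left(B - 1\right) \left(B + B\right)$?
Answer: $- \frac{89533}{8} \approx -11192.0$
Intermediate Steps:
$t{\left(B \right)} = -7 + 2 B \left(-1 + B\right)$ ($t{\left(B \right)} = -7 + \left(B - 1\right) \left(B + B\right) = -7 + \left(-1 + B\right) 2 B = -7 + 2 B \left(-1 + B\right)$)
$G{\left(o \right)} = - \frac{o}{8}$ ($G{\left(o \right)} = o \left(- \frac{1}{8}\right) = - \frac{o}{8}$)
$x = \frac{611}{8}$ ($x = 25 + \left(- \frac{1}{8}\right) \left(-3\right) \left(-7 - 18 + 2 \cdot 9^{2}\right) = 25 + \frac{3 \left(-7 - 18 + 2 \cdot 81\right)}{8} = 25 + \frac{3 \left(-7 - 18 + 162\right)}{8} = 25 + \frac{3}{8} \cdot 137 = 25 + \frac{411}{8} = \frac{611}{8} \approx 76.375$)
$x + b{\left(7,4 \left(4 + 5\right) \right)} \left(-313\right) = \frac{611}{8} + 4 \left(4 + 5\right) \left(-313\right) = \frac{611}{8} + 4 \cdot 9 \left(-313\right) = \frac{611}{8} + 36 \left(-313\right) = \frac{611}{8} - 11268 = - \frac{89533}{8}$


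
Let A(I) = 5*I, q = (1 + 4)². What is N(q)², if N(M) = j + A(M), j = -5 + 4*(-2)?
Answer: 12544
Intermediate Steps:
q = 25 (q = 5² = 25)
j = -13 (j = -5 - 8 = -13)
N(M) = -13 + 5*M
N(q)² = (-13 + 5*25)² = (-13 + 125)² = 112² = 12544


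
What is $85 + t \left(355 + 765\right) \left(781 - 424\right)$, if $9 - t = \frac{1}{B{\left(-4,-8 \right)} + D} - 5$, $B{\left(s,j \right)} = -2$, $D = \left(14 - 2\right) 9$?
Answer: $\frac{296485865}{53} \approx 5.5941 \cdot 10^{6}$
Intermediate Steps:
$D = 108$ ($D = 12 \cdot 9 = 108$)
$t = \frac{1483}{106}$ ($t = 9 - \left(\frac{1}{-2 + 108} - 5\right) = 9 - \left(\frac{1}{106} - 5\right) = 9 - - \frac{529}{106} = 9 + \frac{529}{106} = \frac{1483}{106} \approx 13.991$)
$85 + t \left(355 + 765\right) \left(781 - 424\right) = 85 + \frac{1483 \left(355 + 765\right) \left(781 - 424\right)}{106} = 85 + \frac{1483 \cdot 1120 \cdot 357}{106} = 85 + \frac{1483}{106} \cdot 399840 = 85 + \frac{296481360}{53} = \frac{296485865}{53}$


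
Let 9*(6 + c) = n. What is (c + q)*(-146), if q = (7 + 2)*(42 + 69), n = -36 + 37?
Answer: -1304948/9 ≈ -1.4499e+5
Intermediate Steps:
n = 1
c = -53/9 (c = -6 + (1/9)*1 = -6 + 1/9 = -53/9 ≈ -5.8889)
q = 999 (q = 9*111 = 999)
(c + q)*(-146) = (-53/9 + 999)*(-146) = (8938/9)*(-146) = -1304948/9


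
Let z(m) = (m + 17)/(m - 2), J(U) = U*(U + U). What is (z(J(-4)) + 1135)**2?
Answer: 1162741801/900 ≈ 1.2919e+6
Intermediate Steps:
J(U) = 2*U**2 (J(U) = U*(2*U) = 2*U**2)
z(m) = (17 + m)/(-2 + m)
(z(J(-4)) + 1135)**2 = ((17 + 2*(-4)**2)/(-2 + 2*(-4)**2) + 1135)**2 = ((17 + 2*16)/(-2 + 2*16) + 1135)**2 = ((17 + 32)/(-2 + 32) + 1135)**2 = (49/30 + 1135)**2 = (34099/30)**2 = 1162741801/900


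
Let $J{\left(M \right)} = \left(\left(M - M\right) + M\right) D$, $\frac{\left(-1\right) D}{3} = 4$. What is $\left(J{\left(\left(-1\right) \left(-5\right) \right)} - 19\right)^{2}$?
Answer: $6241$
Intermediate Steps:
$D = -12$ ($D = \left(-3\right) 4 = -12$)
$J{\left(M \right)} = - 12 M$ ($J{\left(M \right)} = \left(\left(M - M\right) + M\right) \left(-12\right) = \left(0 + M\right) \left(-12\right) = M \left(-12\right) = - 12 M$)
$\left(J{\left(\left(-1\right) \left(-5\right) \right)} - 19\right)^{2} = \left(- 12 \left(\left(-1\right) \left(-5\right)\right) - 19\right)^{2} = \left(\left(-12\right) 5 - 19\right)^{2} = \left(-60 - 19\right)^{2} = \left(-79\right)^{2} = 6241$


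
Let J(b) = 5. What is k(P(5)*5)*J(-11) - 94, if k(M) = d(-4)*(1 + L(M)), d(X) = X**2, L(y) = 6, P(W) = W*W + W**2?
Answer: 466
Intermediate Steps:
P(W) = 2*W**2 (P(W) = W**2 + W**2 = 2*W**2)
k(M) = 112 (k(M) = (-4)**2*(1 + 6) = 16*7 = 112)
k(P(5)*5)*J(-11) - 94 = 112*5 - 94 = 560 - 94 = 466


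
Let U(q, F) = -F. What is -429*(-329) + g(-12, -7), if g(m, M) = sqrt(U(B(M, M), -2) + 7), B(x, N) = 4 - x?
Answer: 141144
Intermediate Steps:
g(m, M) = 3 (g(m, M) = sqrt(-1*(-2) + 7) = sqrt(2 + 7) = sqrt(9) = 3)
-429*(-329) + g(-12, -7) = -429*(-329) + 3 = 141141 + 3 = 141144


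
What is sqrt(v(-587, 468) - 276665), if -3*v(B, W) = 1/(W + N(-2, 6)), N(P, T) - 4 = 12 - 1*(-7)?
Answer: I*sqrt(600288075258)/1473 ≈ 525.99*I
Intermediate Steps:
N(P, T) = 23 (N(P, T) = 4 + (12 - 1*(-7)) = 4 + (12 + 7) = 4 + 19 = 23)
v(B, W) = -1/(3*(23 + W)) (v(B, W) = -1/(3*(W + 23)) = -1/(3*(23 + W)))
sqrt(v(-587, 468) - 276665) = sqrt(-1/(69 + 3*468) - 276665) = sqrt(-1/(69 + 1404) - 276665) = sqrt(-1/1473 - 276665) = sqrt(-407527546/1473) = I*sqrt(600288075258)/1473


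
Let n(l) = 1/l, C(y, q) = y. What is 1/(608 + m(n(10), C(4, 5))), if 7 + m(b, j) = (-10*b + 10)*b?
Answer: 10/6019 ≈ 0.0016614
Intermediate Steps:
m(b, j) = -7 + b*(10 - 10*b) (m(b, j) = -7 + (-10*b + 10)*b = -7 + (10 - 10*b)*b = -7 + b*(10 - 10*b))
1/(608 + m(n(10), C(4, 5))) = 1/(608 + (-7 - 10*(1/10)² + 10/10)) = 1/(608 + (-7 - 10*(⅒)² + 10*(⅒))) = 1/(608 + (-7 - 10*1/100 + 1)) = 1/(608 + (-7 - ⅒ + 1)) = 1/(608 - 61/10) = 1/(6019/10) = 10/6019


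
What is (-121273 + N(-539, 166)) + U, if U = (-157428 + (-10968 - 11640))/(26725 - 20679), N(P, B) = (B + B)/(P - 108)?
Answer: -237254801795/1955881 ≈ -1.2130e+5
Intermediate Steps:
N(P, B) = 2*B/(-108 + P) (N(P, B) = (2*B)/(-108 + P) = 2*B/(-108 + P))
U = -90018/3023 (U = (-157428 - 22608)/6046 = -180036*1/6046 = -90018/3023 ≈ -29.778)
(-121273 + N(-539, 166)) + U = (-121273 + 2*166/(-108 - 539)) - 90018/3023 = (-121273 + 2*166/(-647)) - 90018/3023 = (-121273 + 2*166*(-1/647)) - 90018/3023 = (-121273 - 332/647) - 90018/3023 = -78463963/647 - 90018/3023 = -237254801795/1955881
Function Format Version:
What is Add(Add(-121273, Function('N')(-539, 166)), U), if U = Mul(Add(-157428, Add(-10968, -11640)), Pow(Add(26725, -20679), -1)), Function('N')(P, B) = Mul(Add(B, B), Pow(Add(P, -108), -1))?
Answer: Rational(-237254801795, 1955881) ≈ -1.2130e+5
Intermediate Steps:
Function('N')(P, B) = Mul(2, B, Pow(Add(-108, P), -1)) (Function('N')(P, B) = Mul(Mul(2, B), Pow(Add(-108, P), -1)) = Mul(2, B, Pow(Add(-108, P), -1)))
U = Rational(-90018, 3023) (U = Mul(Add(-157428, -22608), Pow(6046, -1)) = Mul(-180036, Rational(1, 6046)) = Rational(-90018, 3023) ≈ -29.778)
Add(Add(-121273, Function('N')(-539, 166)), U) = Add(Add(-121273, Mul(2, 166, Pow(Add(-108, -539), -1))), Rational(-90018, 3023)) = Add(Add(-121273, Mul(2, 166, Pow(-647, -1))), Rational(-90018, 3023)) = Add(Add(-121273, Mul(2, 166, Rational(-1, 647))), Rational(-90018, 3023)) = Add(Add(-121273, Rational(-332, 647)), Rational(-90018, 3023)) = Add(Rational(-78463963, 647), Rational(-90018, 3023)) = Rational(-237254801795, 1955881)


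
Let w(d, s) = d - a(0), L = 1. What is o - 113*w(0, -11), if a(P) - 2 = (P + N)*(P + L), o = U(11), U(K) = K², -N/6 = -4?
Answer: 3059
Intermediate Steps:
N = 24 (N = -6*(-4) = 24)
o = 121 (o = 11² = 121)
a(P) = 2 + (1 + P)*(24 + P) (a(P) = 2 + (P + 24)*(P + 1) = 2 + (24 + P)*(1 + P) = 2 + (1 + P)*(24 + P))
w(d, s) = -26 + d (w(d, s) = d - (26 + 0² + 25*0) = d - (26 + 0 + 0) = d - 1*26 = d - 26 = -26 + d)
o - 113*w(0, -11) = 121 - 113*(-26 + 0) = 121 - 113*(-26) = 121 + 2938 = 3059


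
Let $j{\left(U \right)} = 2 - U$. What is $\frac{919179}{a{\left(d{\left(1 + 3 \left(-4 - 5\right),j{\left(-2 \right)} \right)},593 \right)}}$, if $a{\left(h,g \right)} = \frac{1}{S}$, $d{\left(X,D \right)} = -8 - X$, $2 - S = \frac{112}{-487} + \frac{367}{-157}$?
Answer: $\frac{321005801349}{76459} \approx 4.1984 \cdot 10^{6}$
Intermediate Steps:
$S = \frac{349231}{76459}$ ($S = 2 - \left(\frac{112}{-487} + \frac{367}{-157}\right) = 2 - \left(112 \left(- \frac{1}{487}\right) + 367 \left(- \frac{1}{157}\right)\right) = 2 - \left(- \frac{112}{487} - \frac{367}{157}\right) = 2 - - \frac{196313}{76459} = 2 + \frac{196313}{76459} = \frac{349231}{76459} \approx 4.5676$)
$a{\left(h,g \right)} = \frac{76459}{349231}$ ($a{\left(h,g \right)} = \frac{1}{\frac{349231}{76459}} = \frac{76459}{349231}$)
$\frac{919179}{a{\left(d{\left(1 + 3 \left(-4 - 5\right),j{\left(-2 \right)} \right)},593 \right)}} = \frac{919179}{\frac{76459}{349231}} = 919179 \cdot \frac{349231}{76459} = \frac{321005801349}{76459}$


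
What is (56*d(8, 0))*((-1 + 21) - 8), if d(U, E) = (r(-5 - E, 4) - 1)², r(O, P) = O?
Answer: 24192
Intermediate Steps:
d(U, E) = (-6 - E)² (d(U, E) = ((-5 - E) - 1)² = (-6 - E)²)
(56*d(8, 0))*((-1 + 21) - 8) = (56*(6 + 0)²)*((-1 + 21) - 8) = (56*6²)*(20 - 8) = (56*36)*12 = 2016*12 = 24192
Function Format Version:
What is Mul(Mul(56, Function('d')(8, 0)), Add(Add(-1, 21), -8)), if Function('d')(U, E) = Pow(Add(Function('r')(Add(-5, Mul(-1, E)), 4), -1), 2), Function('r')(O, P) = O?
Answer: 24192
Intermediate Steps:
Function('d')(U, E) = Pow(Add(-6, Mul(-1, E)), 2) (Function('d')(U, E) = Pow(Add(Add(-5, Mul(-1, E)), -1), 2) = Pow(Add(-6, Mul(-1, E)), 2))
Mul(Mul(56, Function('d')(8, 0)), Add(Add(-1, 21), -8)) = Mul(Mul(56, Pow(Add(6, 0), 2)), Add(Add(-1, 21), -8)) = Mul(Mul(56, Pow(6, 2)), Add(20, -8)) = Mul(Mul(56, 36), 12) = Mul(2016, 12) = 24192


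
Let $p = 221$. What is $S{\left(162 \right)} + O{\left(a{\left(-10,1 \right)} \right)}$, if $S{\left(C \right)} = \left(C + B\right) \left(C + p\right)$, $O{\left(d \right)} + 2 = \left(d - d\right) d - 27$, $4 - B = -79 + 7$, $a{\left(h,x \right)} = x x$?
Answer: $91125$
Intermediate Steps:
$a{\left(h,x \right)} = x^{2}$
$B = 76$ ($B = 4 - \left(-79 + 7\right) = 4 - -72 = 4 + 72 = 76$)
$O{\left(d \right)} = -29$ ($O{\left(d \right)} = -2 + \left(\left(d - d\right) d - 27\right) = -2 - \left(27 + 0 d\right) = -2 + \left(0 - 27\right) = -2 - 27 = -29$)
$S{\left(C \right)} = \left(76 + C\right) \left(221 + C\right)$ ($S{\left(C \right)} = \left(C + 76\right) \left(C + 221\right) = \left(76 + C\right) \left(221 + C\right)$)
$S{\left(162 \right)} + O{\left(a{\left(-10,1 \right)} \right)} = \left(16796 + 162^{2} + 297 \cdot 162\right) - 29 = \left(16796 + 26244 + 48114\right) - 29 = 91154 - 29 = 91125$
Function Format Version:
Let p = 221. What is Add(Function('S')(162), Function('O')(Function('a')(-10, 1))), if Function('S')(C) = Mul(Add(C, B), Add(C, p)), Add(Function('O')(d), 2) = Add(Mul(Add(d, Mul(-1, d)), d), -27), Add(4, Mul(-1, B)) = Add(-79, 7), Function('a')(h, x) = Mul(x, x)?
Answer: 91125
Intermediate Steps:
Function('a')(h, x) = Pow(x, 2)
B = 76 (B = Add(4, Mul(-1, Add(-79, 7))) = Add(4, Mul(-1, -72)) = Add(4, 72) = 76)
Function('O')(d) = -29 (Function('O')(d) = Add(-2, Add(Mul(Add(d, Mul(-1, d)), d), -27)) = Add(-2, Add(Mul(0, d), -27)) = Add(-2, Add(0, -27)) = Add(-2, -27) = -29)
Function('S')(C) = Mul(Add(76, C), Add(221, C)) (Function('S')(C) = Mul(Add(C, 76), Add(C, 221)) = Mul(Add(76, C), Add(221, C)))
Add(Function('S')(162), Function('O')(Function('a')(-10, 1))) = Add(Add(16796, Pow(162, 2), Mul(297, 162)), -29) = Add(Add(16796, 26244, 48114), -29) = Add(91154, -29) = 91125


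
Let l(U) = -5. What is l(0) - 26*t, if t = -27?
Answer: 697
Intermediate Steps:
l(0) - 26*t = -5 - 26*(-27) = -5 + 702 = 697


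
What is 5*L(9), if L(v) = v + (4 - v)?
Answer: 20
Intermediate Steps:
L(v) = 4
5*L(9) = 5*4 = 20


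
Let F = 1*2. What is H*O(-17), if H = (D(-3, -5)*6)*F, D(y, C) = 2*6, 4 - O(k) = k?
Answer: 3024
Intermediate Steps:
O(k) = 4 - k
D(y, C) = 12
F = 2
H = 144 (H = (12*6)*2 = 72*2 = 144)
H*O(-17) = 144*(4 - 1*(-17)) = 144*(4 + 17) = 144*21 = 3024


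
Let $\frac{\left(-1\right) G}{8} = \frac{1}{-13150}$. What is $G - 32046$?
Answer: $- \frac{210702446}{6575} \approx -32046.0$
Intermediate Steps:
$G = \frac{4}{6575}$ ($G = - \frac{8}{-13150} = \left(-8\right) \left(- \frac{1}{13150}\right) = \frac{4}{6575} \approx 0.00060837$)
$G - 32046 = \frac{4}{6575} - 32046 = - \frac{210702446}{6575}$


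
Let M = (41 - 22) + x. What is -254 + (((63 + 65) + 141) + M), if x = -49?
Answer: -15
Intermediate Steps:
M = -30 (M = (41 - 22) - 49 = 19 - 49 = -30)
-254 + (((63 + 65) + 141) + M) = -254 + (((63 + 65) + 141) - 30) = -254 + ((128 + 141) - 30) = -254 + (269 - 30) = -254 + 239 = -15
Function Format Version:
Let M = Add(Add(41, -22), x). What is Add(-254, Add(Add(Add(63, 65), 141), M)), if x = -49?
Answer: -15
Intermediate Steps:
M = -30 (M = Add(Add(41, -22), -49) = Add(19, -49) = -30)
Add(-254, Add(Add(Add(63, 65), 141), M)) = Add(-254, Add(Add(Add(63, 65), 141), -30)) = Add(-254, Add(Add(128, 141), -30)) = Add(-254, Add(269, -30)) = Add(-254, 239) = -15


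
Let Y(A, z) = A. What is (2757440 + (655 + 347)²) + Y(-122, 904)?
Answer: 3761322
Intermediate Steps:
(2757440 + (655 + 347)²) + Y(-122, 904) = (2757440 + (655 + 347)²) - 122 = (2757440 + 1002²) - 122 = (2757440 + 1004004) - 122 = 3761444 - 122 = 3761322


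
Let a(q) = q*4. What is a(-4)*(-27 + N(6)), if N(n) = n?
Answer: 336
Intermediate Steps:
a(q) = 4*q
a(-4)*(-27 + N(6)) = (4*(-4))*(-27 + 6) = -16*(-21) = 336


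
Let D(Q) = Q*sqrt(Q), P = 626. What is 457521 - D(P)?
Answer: 457521 - 626*sqrt(626) ≈ 4.4186e+5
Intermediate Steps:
D(Q) = Q**(3/2)
457521 - D(P) = 457521 - 626**(3/2) = 457521 - 626*sqrt(626)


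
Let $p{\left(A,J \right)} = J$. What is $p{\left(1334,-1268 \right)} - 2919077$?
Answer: $-2920345$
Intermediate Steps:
$p{\left(1334,-1268 \right)} - 2919077 = -1268 - 2919077 = -2920345$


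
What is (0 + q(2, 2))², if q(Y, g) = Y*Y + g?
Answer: 36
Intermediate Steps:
q(Y, g) = g + Y² (q(Y, g) = Y² + g = g + Y²)
(0 + q(2, 2))² = (0 + (2 + 2²))² = (0 + (2 + 4))² = (0 + 6)² = 6² = 36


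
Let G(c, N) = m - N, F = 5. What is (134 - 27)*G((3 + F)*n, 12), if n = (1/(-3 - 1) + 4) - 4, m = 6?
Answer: -642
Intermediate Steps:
n = -¼ (n = (1/(-4) + 4) - 4 = (-¼ + 4) - 4 = 15/4 - 4 = -¼ ≈ -0.25000)
G(c, N) = 6 - N
(134 - 27)*G((3 + F)*n, 12) = (134 - 27)*(6 - 1*12) = 107*(6 - 12) = 107*(-6) = -642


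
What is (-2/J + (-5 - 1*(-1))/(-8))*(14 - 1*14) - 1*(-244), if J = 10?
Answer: 244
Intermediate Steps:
(-2/J + (-5 - 1*(-1))/(-8))*(14 - 1*14) - 1*(-244) = (-2/10 + (-5 - 1*(-1))/(-8))*(14 - 1*14) - 1*(-244) = (-2*⅒ + (-5 + 1)*(-⅛))*(14 - 14) + 244 = (-⅕ - 4*(-⅛))*0 + 244 = (-⅕ + ½)*0 + 244 = (3/10)*0 + 244 = 0 + 244 = 244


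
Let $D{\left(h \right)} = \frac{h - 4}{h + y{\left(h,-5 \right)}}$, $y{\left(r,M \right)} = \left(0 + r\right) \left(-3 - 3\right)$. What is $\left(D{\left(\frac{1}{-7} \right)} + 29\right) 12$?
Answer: $\frac{1392}{5} \approx 278.4$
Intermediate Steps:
$y{\left(r,M \right)} = - 6 r$ ($y{\left(r,M \right)} = r \left(-6\right) = - 6 r$)
$D{\left(h \right)} = - \frac{-4 + h}{5 h}$ ($D{\left(h \right)} = \frac{h - 4}{h - 6 h} = \frac{-4 + h}{\left(-5\right) h} = \left(-4 + h\right) \left(- \frac{1}{5 h}\right) = - \frac{-4 + h}{5 h}$)
$\left(D{\left(\frac{1}{-7} \right)} + 29\right) 12 = \left(\frac{4 - \frac{1}{-7}}{5 \frac{1}{-7}} + 29\right) 12 = \left(\frac{4 - - \frac{1}{7}}{5 \left(- \frac{1}{7}\right)} + 29\right) 12 = \left(\frac{1}{5} \left(-7\right) \left(4 + \frac{1}{7}\right) + 29\right) 12 = \left(\frac{1}{5} \left(-7\right) \frac{29}{7} + 29\right) 12 = \left(- \frac{29}{5} + 29\right) 12 = \frac{116}{5} \cdot 12 = \frac{1392}{5}$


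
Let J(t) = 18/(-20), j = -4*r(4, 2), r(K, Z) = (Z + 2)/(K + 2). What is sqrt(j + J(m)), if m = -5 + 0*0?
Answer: I*sqrt(3210)/30 ≈ 1.8886*I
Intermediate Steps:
r(K, Z) = (2 + Z)/(2 + K)
m = -5 (m = -5 + 0 = -5)
j = -8/3 (j = -4*(2 + 2)/(2 + 4) = -4*4/6 = -2*4/3 = -4*2/3 = -8/3 ≈ -2.6667)
J(t) = -9/10 (J(t) = 18*(-1/20) = -9/10)
sqrt(j + J(m)) = sqrt(-8/3 - 9/10) = sqrt(-107/30) = I*sqrt(3210)/30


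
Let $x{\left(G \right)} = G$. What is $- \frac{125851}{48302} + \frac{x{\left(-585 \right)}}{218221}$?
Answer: $- \frac{27491587741}{10540510742} \approx -2.6082$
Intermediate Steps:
$- \frac{125851}{48302} + \frac{x{\left(-585 \right)}}{218221} = - \frac{125851}{48302} - \frac{585}{218221} = - \frac{27491587741}{10540510742}$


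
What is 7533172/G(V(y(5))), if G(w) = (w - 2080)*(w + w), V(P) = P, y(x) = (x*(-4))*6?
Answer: 1883293/132000 ≈ 14.267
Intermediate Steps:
y(x) = -24*x (y(x) = -4*x*6 = -24*x)
G(w) = 2*w*(-2080 + w) (G(w) = (-2080 + w)*(2*w) = 2*w*(-2080 + w))
7533172/G(V(y(5))) = 7533172/((2*(-24*5)*(-2080 - 24*5))) = 7533172/((2*(-120)*(-2080 - 120))) = 7533172/((2*(-120)*(-2200))) = 7533172/528000 = 7533172*(1/528000) = 1883293/132000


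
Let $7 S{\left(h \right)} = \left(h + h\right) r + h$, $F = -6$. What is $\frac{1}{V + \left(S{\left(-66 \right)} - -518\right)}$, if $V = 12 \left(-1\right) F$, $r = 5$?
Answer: $\frac{7}{3404} \approx 0.0020564$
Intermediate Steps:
$S{\left(h \right)} = \frac{11 h}{7}$ ($S{\left(h \right)} = \frac{\left(h + h\right) 5 + h}{7} = \frac{2 h 5 + h}{7} = \frac{10 h + h}{7} = \frac{11 h}{7}$)
$V = 72$ ($V = 12 \left(-1\right) \left(-6\right) = \left(-12\right) \left(-6\right) = 72$)
$\frac{1}{V + \left(S{\left(-66 \right)} - -518\right)} = \frac{1}{72 + \left(\frac{11}{7} \left(-66\right) - -518\right)} = \frac{1}{72 + \left(- \frac{726}{7} + 518\right)} = \frac{1}{72 + \frac{2900}{7}} = \frac{1}{\frac{3404}{7}} = \frac{7}{3404}$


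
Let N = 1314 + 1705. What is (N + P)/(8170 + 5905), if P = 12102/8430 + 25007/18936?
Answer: 80394065267/374466501000 ≈ 0.21469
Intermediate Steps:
P = 73328747/26605080 (P = 12102*(1/8430) + 25007*(1/18936) = 2017/1405 + 25007/18936 = 73328747/26605080 ≈ 2.7562)
N = 3019
(N + P)/(8170 + 5905) = (3019 + 73328747/26605080)/(8170 + 5905) = (80394065267/26605080)/14075 = (80394065267/26605080)*(1/14075) = 80394065267/374466501000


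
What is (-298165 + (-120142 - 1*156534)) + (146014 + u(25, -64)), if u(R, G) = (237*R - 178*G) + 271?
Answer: -411239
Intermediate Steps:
u(R, G) = 271 - 178*G + 237*R (u(R, G) = (-178*G + 237*R) + 271 = 271 - 178*G + 237*R)
(-298165 + (-120142 - 1*156534)) + (146014 + u(25, -64)) = (-298165 + (-120142 - 1*156534)) + (146014 + (271 - 178*(-64) + 237*25)) = (-298165 + (-120142 - 156534)) + (146014 + (271 + 11392 + 5925)) = (-298165 - 276676) + (146014 + 17588) = -574841 + 163602 = -411239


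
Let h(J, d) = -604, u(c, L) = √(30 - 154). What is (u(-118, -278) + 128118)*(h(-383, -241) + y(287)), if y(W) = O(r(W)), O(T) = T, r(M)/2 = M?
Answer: -3843540 - 60*I*√31 ≈ -3.8435e+6 - 334.07*I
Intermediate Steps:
u(c, L) = 2*I*√31 (u(c, L) = √(-124) = 2*I*√31)
r(M) = 2*M
y(W) = 2*W
(u(-118, -278) + 128118)*(h(-383, -241) + y(287)) = (2*I*√31 + 128118)*(-604 + 2*287) = (128118 + 2*I*√31)*(-604 + 574) = (128118 + 2*I*√31)*(-30) = -3843540 - 60*I*√31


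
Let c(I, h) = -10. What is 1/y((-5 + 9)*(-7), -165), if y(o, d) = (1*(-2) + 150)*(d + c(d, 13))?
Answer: -1/25900 ≈ -3.8610e-5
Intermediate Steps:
y(o, d) = -1480 + 148*d (y(o, d) = (1*(-2) + 150)*(d - 10) = (-2 + 150)*(-10 + d) = 148*(-10 + d) = -1480 + 148*d)
1/y((-5 + 9)*(-7), -165) = 1/(-1480 + 148*(-165)) = 1/(-1480 - 24420) = 1/(-25900) = -1/25900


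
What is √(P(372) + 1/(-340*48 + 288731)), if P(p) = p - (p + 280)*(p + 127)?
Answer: I*√24115738712982485/272411 ≈ 570.07*I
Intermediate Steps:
P(p) = p - (127 + p)*(280 + p) (P(p) = p - (280 + p)*(127 + p) = p - (127 + p)*(280 + p))
√(P(372) + 1/(-340*48 + 288731)) = √((-35560 - 1*372² - 406*372) + 1/(-340*48 + 288731)) = √((-35560 - 1*138384 - 151032) + 1/(-16320 + 288731)) = √((-35560 - 138384 - 151032) + 1/272411) = √(-324976 + 1/272411) = √(-88527037135/272411) = I*√24115738712982485/272411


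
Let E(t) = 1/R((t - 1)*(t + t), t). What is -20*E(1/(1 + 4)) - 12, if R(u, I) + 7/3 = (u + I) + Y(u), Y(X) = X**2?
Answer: -3849/1102 ≈ -3.4927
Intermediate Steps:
R(u, I) = -7/3 + I + u + u**2 (R(u, I) = -7/3 + ((u + I) + u**2) = -7/3 + ((I + u) + u**2) = -7/3 + (I + u + u**2) = -7/3 + I + u + u**2)
E(t) = 1/(-7/3 + t + 2*t*(-1 + t) + 4*t**2*(-1 + t)**2) (E(t) = 1/(-7/3 + t + (t - 1)*(t + t) + ((t - 1)*(t + t))**2) = 1/(-7/3 + t + (-1 + t)*(2*t) + ((-1 + t)*(2*t))**2) = 1/(-7/3 + t + 2*t*(-1 + t) + (2*t*(-1 + t))**2) = 1/(-7/3 + t + 2*t*(-1 + t) + 4*t**2*(-1 + t)**2))
-20*E(1/(1 + 4)) - 12 = -60/(-7 - 24/(1 + 4)**3 - 3/(1 + 4) + 12*(1/(1 + 4))**4 + 18*(1/(1 + 4))**2) - 12 = -60/(-7 - 24*(1/5)**3 - 3/5 + 12*(1/5)**4 + 18*(1/5)**2) - 12 = -60/(-7 - 24*(1/5)**3 - 3*1/5 + 12*(1/5)**4 + 18*(1/5)**2) - 12 = -60/(-7 - 24*1/125 - 3/5 + 12*(1/625) + 18*(1/25)) - 12 = -60/(-7 - 24/125 - 3/5 + 12/625 + 18/25) - 12 = -60/(-4408/625) - 12 = -60*(-625)/4408 - 12 = -20*(-1875/4408) - 12 = 9375/1102 - 12 = -3849/1102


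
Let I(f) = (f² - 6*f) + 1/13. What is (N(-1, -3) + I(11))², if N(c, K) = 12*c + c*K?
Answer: 358801/169 ≈ 2123.1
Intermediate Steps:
I(f) = 1/13 + f² - 6*f (I(f) = (f² - 6*f) + 1/13 = 1/13 + f² - 6*f)
N(c, K) = 12*c + K*c
(N(-1, -3) + I(11))² = (-(12 - 3) + (1/13 + 11² - 6*11))² = (-1*9 + (1/13 + 121 - 66))² = (-9 + 716/13)² = (599/13)² = 358801/169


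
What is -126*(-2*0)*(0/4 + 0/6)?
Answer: 0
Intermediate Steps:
-126*(-2*0)*(0/4 + 0/6) = -0*(0*(¼) + 0*(⅙)) = -0*(0 + 0) = -0*0 = -126*0 = 0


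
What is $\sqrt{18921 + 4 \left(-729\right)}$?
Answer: $\sqrt{16005} \approx 126.51$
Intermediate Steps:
$\sqrt{18921 + 4 \left(-729\right)} = \sqrt{18921 - 2916} = \sqrt{16005}$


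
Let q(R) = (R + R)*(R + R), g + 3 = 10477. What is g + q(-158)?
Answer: 110330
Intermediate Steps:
g = 10474 (g = -3 + 10477 = 10474)
q(R) = 4*R² (q(R) = (2*R)*(2*R) = 4*R²)
g + q(-158) = 10474 + 4*(-158)² = 10474 + 4*24964 = 10474 + 99856 = 110330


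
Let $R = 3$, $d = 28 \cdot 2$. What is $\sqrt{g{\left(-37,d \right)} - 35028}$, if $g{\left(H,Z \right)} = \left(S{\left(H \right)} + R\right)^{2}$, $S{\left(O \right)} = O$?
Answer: $4 i \sqrt{2117} \approx 184.04 i$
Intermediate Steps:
$d = 56$
$g{\left(H,Z \right)} = \left(3 + H\right)^{2}$ ($g{\left(H,Z \right)} = \left(H + 3\right)^{2} = \left(3 + H\right)^{2}$)
$\sqrt{g{\left(-37,d \right)} - 35028} = \sqrt{\left(3 - 37\right)^{2} - 35028} = \sqrt{\left(-34\right)^{2} - 35028} = \sqrt{1156 - 35028} = \sqrt{-33872} = 4 i \sqrt{2117}$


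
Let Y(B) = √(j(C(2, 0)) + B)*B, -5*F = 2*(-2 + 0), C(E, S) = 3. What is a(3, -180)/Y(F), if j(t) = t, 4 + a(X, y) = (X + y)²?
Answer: 156625*√95/76 ≈ 20087.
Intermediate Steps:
F = ⅘ (F = -2*(-2 + 0)/5 = -2*(-2)/5 = -⅕*(-4) = ⅘ ≈ 0.80000)
a(X, y) = -4 + (X + y)²
Y(B) = B*√(3 + B) (Y(B) = √(3 + B)*B = B*√(3 + B))
a(3, -180)/Y(F) = (-4 + (3 - 180)²)/((4*√(3 + ⅘)/5)) = (-4 + (-177)²)/((4*√(19/5)/5)) = (-4 + 31329)/((4*(√95/5)/5)) = 31325/((4*√95/25)) = 31325*(5*√95/76) = 156625*√95/76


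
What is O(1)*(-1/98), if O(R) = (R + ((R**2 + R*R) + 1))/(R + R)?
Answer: -1/49 ≈ -0.020408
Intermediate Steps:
O(R) = (1 + R + 2*R**2)/(2*R) (O(R) = (R + ((R**2 + R**2) + 1))/((2*R)) = (R + (2*R**2 + 1))*(1/(2*R)) = (R + (1 + 2*R**2))*(1/(2*R)) = (1 + R + 2*R**2)*(1/(2*R)) = (1 + R + 2*R**2)/(2*R))
O(1)*(-1/98) = (1/2 + 1 + (1/2)/1)*(-1/98) = (1/2 + 1 + (1/2)*1)*(-1*1/98) = (1/2 + 1 + 1/2)*(-1/98) = 2*(-1/98) = -1/49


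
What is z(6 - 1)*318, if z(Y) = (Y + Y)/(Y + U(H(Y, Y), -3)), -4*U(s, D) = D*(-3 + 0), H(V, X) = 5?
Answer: 12720/11 ≈ 1156.4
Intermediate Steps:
U(s, D) = 3*D/4 (U(s, D) = -D*(-3 + 0)/4 = -D*(-3)/4 = -(-3)*D/4 = 3*D/4)
z(Y) = 2*Y/(-9/4 + Y) (z(Y) = (Y + Y)/(Y + (¾)*(-3)) = (2*Y)/(Y - 9/4) = (2*Y)/(-9/4 + Y) = 2*Y/(-9/4 + Y))
z(6 - 1)*318 = (8*(6 - 1)/(-9 + 4*(6 - 1)))*318 = (8*5/(-9 + 4*5))*318 = (8*5/(-9 + 20))*318 = (8*5/11)*318 = (8*5*(1/11))*318 = (40/11)*318 = 12720/11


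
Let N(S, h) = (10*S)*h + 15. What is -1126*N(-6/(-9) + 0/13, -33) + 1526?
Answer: 232356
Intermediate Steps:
N(S, h) = 15 + 10*S*h (N(S, h) = 10*S*h + 15 = 15 + 10*S*h)
-1126*N(-6/(-9) + 0/13, -33) + 1526 = -1126*(15 + 10*(-6/(-9) + 0/13)*(-33)) + 1526 = -1126*(15 + 10*(-6*(-⅑) + 0*(1/13))*(-33)) + 1526 = -1126*(15 + 10*(⅔ + 0)*(-33)) + 1526 = -1126*(15 + 10*(⅔)*(-33)) + 1526 = -1126*(15 - 220) + 1526 = -1126*(-205) + 1526 = 230830 + 1526 = 232356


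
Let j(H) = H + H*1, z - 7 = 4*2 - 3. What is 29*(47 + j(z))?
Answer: 2059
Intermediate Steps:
z = 12 (z = 7 + (4*2 - 3) = 7 + (8 - 3) = 7 + 5 = 12)
j(H) = 2*H (j(H) = H + H = 2*H)
29*(47 + j(z)) = 29*(47 + 2*12) = 29*(47 + 24) = 29*71 = 2059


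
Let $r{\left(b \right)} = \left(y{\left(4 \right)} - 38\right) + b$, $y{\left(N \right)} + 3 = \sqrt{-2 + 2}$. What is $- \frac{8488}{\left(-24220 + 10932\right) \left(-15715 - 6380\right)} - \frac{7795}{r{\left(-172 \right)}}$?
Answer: $\frac{95358225344}{2605685445} \approx 36.596$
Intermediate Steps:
$y{\left(N \right)} = -3$ ($y{\left(N \right)} = -3 + \sqrt{-2 + 2} = -3 + \sqrt{0} = -3 + 0 = -3$)
$r{\left(b \right)} = -41 + b$ ($r{\left(b \right)} = \left(-3 - 38\right) + b = -41 + b$)
$- \frac{8488}{\left(-24220 + 10932\right) \left(-15715 - 6380\right)} - \frac{7795}{r{\left(-172 \right)}} = - \frac{8488}{\left(-24220 + 10932\right) \left(-15715 - 6380\right)} - \frac{7795}{-41 - 172} = - \frac{8488}{\left(-13288\right) \left(-22095\right)} - \frac{7795}{-213} = - \frac{8488}{293598360} - - \frac{7795}{213} = \left(-8488\right) \frac{1}{293598360} + \frac{7795}{213} = - \frac{1061}{36699795} + \frac{7795}{213} = \frac{95358225344}{2605685445}$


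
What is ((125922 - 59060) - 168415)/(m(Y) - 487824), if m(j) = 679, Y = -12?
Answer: 101553/487145 ≈ 0.20847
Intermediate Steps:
((125922 - 59060) - 168415)/(m(Y) - 487824) = ((125922 - 59060) - 168415)/(679 - 487824) = (66862 - 168415)/(-487145) = -101553*(-1/487145) = 101553/487145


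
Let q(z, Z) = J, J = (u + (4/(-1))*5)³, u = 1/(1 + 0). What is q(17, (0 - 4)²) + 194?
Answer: -6665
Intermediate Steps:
u = 1 (u = 1/1 = 1)
J = -6859 (J = (1 + (4/(-1))*5)³ = (1 + (4*(-1))*5)³ = (1 - 4*5)³ = (1 - 20)³ = (-19)³ = -6859)
q(z, Z) = -6859
q(17, (0 - 4)²) + 194 = -6859 + 194 = -6665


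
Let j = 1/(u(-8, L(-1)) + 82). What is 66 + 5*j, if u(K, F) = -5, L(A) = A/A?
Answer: 5087/77 ≈ 66.065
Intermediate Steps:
L(A) = 1
j = 1/77 (j = 1/(-5 + 82) = 1/77 ≈ 0.012987)
66 + 5*j = 66 + 5*(1/77) = 66 + 5/77 = 5087/77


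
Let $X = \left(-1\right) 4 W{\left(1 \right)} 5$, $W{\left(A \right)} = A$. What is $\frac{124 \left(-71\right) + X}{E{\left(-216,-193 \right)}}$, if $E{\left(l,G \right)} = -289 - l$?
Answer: $\frac{8824}{73} \approx 120.88$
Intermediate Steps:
$X = -20$ ($X = \left(-1\right) 4 \cdot 1 \cdot 5 = \left(-4\right) 1 \cdot 5 = \left(-4\right) 5 = -20$)
$\frac{124 \left(-71\right) + X}{E{\left(-216,-193 \right)}} = \frac{124 \left(-71\right) - 20}{-289 - -216} = \frac{-8804 - 20}{-289 + 216} = - \frac{8824}{-73} = \left(-8824\right) \left(- \frac{1}{73}\right) = \frac{8824}{73}$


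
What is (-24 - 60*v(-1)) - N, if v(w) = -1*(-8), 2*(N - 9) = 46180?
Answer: -23603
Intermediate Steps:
N = 23099 (N = 9 + (½)*46180 = 9 + 23090 = 23099)
v(w) = 8
(-24 - 60*v(-1)) - N = (-24 - 60*8) - 1*23099 = (-24 - 480) - 23099 = -504 - 23099 = -23603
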